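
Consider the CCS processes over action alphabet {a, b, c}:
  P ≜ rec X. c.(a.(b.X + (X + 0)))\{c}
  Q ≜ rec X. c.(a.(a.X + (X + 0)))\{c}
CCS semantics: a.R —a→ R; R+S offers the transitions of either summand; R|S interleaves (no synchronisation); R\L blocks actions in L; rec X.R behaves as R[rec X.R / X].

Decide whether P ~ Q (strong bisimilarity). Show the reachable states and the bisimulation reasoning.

LTS(P): 4 reachable states
  s0 = rec X. c.(a.(b.X + (X + 0)))\{c} :: --c--▸ s1
  s1 = (a.(b.(rec X. c.(a.(b.X + (X + 0)))\{c}) + ((rec X. c.(a.(b.X + (X + 0)))\{c}) + 0)))\{c} :: --a--▸ s2
  s2 = (b.(rec X. c.(a.(b.X + (X + 0)))\{c}) + ((rec X. c.(a.(b.X + (X + 0)))\{c}) + 0))\{c} :: --b--▸ s3
  s3 = (rec X. c.(a.(b.X + (X + 0)))\{c})\{c} :: deadlocked
LTS(Q): 4 reachable states
  t0 = rec X. c.(a.(a.X + (X + 0)))\{c} :: --c--▸ t1
  t1 = (a.(a.(rec X. c.(a.(a.X + (X + 0)))\{c}) + ((rec X. c.(a.(a.X + (X + 0)))\{c}) + 0)))\{c} :: --a--▸ t2
  t2 = (a.(rec X. c.(a.(a.X + (X + 0)))\{c}) + ((rec X. c.(a.(a.X + (X + 0)))\{c}) + 0))\{c} :: --a--▸ t3
  t3 = (rec X. c.(a.(a.X + (X + 0)))\{c})\{c} :: deadlocked
Bisimilarity quotient blocks:
  B0 = {s0}
  B1 = {s1}
  B2 = {s2}
  B3 = {s3, t3}
  B4 = {t0}
  B5 = {t1}
  B6 = {t2}
s0 ∈ B0, t0 ∈ B4 → different blocks

P ≁ Q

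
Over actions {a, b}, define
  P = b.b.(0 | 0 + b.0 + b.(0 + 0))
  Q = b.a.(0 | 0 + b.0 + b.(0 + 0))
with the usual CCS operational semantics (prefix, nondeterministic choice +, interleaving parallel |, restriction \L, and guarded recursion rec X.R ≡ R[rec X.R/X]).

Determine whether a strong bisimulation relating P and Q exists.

not bisimilar

P's transition system — 5 states:
  p0 = b.b.(0 | 0 + b.0 + b.(0 + 0)) → -b-> p1
  p1 = b.(0 | 0 + b.0 + b.(0 + 0)) → -b-> p2
  p2 = 0 | 0 + b.0 + b.(0 + 0) → -b-> p3, -b-> p4
  p3 = 0 → ·
  p4 = 0 + 0 → ·
Q's transition system — 5 states:
  q0 = b.a.(0 | 0 + b.0 + b.(0 + 0)) → -b-> q1
  q1 = a.(0 | 0 + b.0 + b.(0 + 0)) → -a-> q2
  q2 = 0 | 0 + b.0 + b.(0 + 0) → -b-> q3, -b-> q4
  q3 = 0 → ·
  q4 = 0 + 0 → ·
Partition-refinement fixed point:
  B0 = {p0}
  B1 = {p1}
  B2 = {p2, q2}
  B3 = {p3, p4, q3, q4}
  B4 = {q0}
  B5 = {q1}
p0 ∈ B0, q0 ∈ B4 → different blocks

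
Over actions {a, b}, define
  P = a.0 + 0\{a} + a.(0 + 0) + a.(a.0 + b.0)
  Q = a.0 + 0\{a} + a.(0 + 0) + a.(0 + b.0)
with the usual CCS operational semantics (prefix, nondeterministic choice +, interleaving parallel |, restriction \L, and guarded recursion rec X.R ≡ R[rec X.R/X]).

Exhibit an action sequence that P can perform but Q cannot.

LTS(P): 4 reachable states
  p0 = a.0 + 0\{a} + a.(0 + 0) + a.(a.0 + b.0) | --a--▸ p1, --a--▸ p2, --a--▸ p3
  p1 = 0 | (no moves)
  p2 = 0 + 0 | (no moves)
  p3 = a.0 + b.0 | --a--▸ p1, --b--▸ p1
LTS(Q): 4 reachable states
  q0 = a.0 + 0\{a} + a.(0 + 0) + a.(0 + b.0) | --a--▸ q1, --a--▸ q2, --a--▸ q3
  q1 = 0 | (no moves)
  q2 = 0 + 0 | (no moves)
  q3 = 0 + b.0 | --b--▸ q1
Trace ⟨aa⟩ through P, begin at {p0}:
  step 1 (a): {p1, p2, p3}
  step 2 (a): {p1}
  P completes σ.
Trace ⟨aa⟩ through Q, begin at {q0}:
  step 1 (a): {q1, q2, q3}
  step 2 (a): ∅  — Q cannot continue

aa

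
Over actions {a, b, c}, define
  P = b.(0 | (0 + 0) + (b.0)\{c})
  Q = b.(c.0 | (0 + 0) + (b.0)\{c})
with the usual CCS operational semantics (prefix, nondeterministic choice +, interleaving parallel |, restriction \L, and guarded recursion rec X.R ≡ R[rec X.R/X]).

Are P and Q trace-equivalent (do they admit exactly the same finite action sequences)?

NO — witness ⟨bc⟩

P's transition system — 3 states:
  u0 = b.(0 | (0 + 0) + (b.0)\{c}) has moves -b-> u1
  u1 = 0 | (0 + 0) + (b.0)\{c} has moves -b-> u2
  u2 = 0\{c} has moves deadlocked
Q's transition system — 4 states:
  v0 = b.(c.0 | (0 + 0) + (b.0)\{c}) has moves -b-> v1
  v1 = c.0 | (0 + 0) + (b.0)\{c} has moves -b-> v2, -c-> v3
  v2 = 0\{c} has moves deadlocked
  v3 = 0 | (0 + 0) has moves deadlocked
Trace ⟨bc⟩ through Q, begin at {v0}:
  step 1 (b): {v1}
  step 2 (c): {v3}
  Q completes σ.
Trace ⟨bc⟩ through P, begin at {u0}:
  step 1 (b): {u1}
  step 2 (c): ∅  — P cannot continue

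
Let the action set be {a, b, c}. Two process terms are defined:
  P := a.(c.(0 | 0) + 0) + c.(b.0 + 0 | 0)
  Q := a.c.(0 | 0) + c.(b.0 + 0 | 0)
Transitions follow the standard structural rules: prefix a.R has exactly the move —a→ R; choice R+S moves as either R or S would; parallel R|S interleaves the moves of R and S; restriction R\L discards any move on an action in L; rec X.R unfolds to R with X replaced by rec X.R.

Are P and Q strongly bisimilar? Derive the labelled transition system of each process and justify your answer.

P's transition system — 5 states:
  p0 = a.(c.(0 | 0) + 0) + c.(b.0 + 0 | 0) | =a=> p1, =c=> p2
  p1 = c.(0 | 0) + 0 | =c=> p3
  p2 = b.0 + 0 | 0 | =b=> p4
  p3 = 0 | 0 | deadlocked
  p4 = 0 | deadlocked
Q's transition system — 5 states:
  q0 = a.c.(0 | 0) + c.(b.0 + 0 | 0) | =a=> q1, =c=> q2
  q1 = c.(0 | 0) | =c=> q3
  q2 = b.0 + 0 | 0 | =b=> q4
  q3 = 0 | 0 | deadlocked
  q4 = 0 | deadlocked
Bisimilarity quotient blocks:
  B0 = {p0, q0}
  B1 = {p1, q1}
  B2 = {p3, p4, q3, q4}
  B3 = {p2, q2}
p0 ∈ B0, q0 ∈ B0 → same block

P ~ Q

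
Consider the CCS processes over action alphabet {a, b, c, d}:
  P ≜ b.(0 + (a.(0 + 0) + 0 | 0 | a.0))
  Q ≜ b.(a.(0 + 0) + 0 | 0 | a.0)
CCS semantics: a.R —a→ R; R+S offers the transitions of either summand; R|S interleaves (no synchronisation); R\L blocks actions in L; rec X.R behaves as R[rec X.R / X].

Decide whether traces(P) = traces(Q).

Reachable graph of P (4 states):
  u0 = b.(0 + (a.(0 + 0) + 0 | 0 | a.0)) | --b--▸ u1
  u1 = 0 + (a.(0 + 0) + 0 | 0 | a.0) | --a--▸ u2, --a--▸ u3
  u2 = 0 + 0 | ·
  u3 = 0 | 0 | 0 | ·
Reachable graph of Q (4 states):
  v0 = b.(a.(0 + 0) + 0 | 0 | a.0) | --b--▸ v1
  v1 = a.(0 + 0) + 0 | 0 | a.0 | --a--▸ v2, --a--▸ v3
  v2 = 0 + 0 | ·
  v3 = 0 | 0 | 0 | ·
Bisimilarity quotient blocks:
  B0 = {u0, v0}
  B1 = {u1, v1}
  B2 = {u2, u3, v2, v3}
u0 ∈ B0, v0 ∈ B0 → same block
Bisimilar ⇒ trace-equivalent.

trace-equivalent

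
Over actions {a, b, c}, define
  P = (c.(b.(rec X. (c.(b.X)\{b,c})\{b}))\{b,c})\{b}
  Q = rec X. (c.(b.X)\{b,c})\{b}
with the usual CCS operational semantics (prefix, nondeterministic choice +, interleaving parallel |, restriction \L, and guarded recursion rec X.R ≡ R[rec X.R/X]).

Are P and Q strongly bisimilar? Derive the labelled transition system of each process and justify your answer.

P's transition system — 2 states:
  p0 = (c.(b.(rec X. (c.(b.X)\{b,c})\{b}))\{b,c})\{b} :: —c→ p1
  p1 = (b.(rec X. (c.(b.X)\{b,c})\{b}))\{b,c}\{b} :: ∅
Q's transition system — 2 states:
  q0 = rec X. (c.(b.X)\{b,c})\{b} :: —c→ q1
  q1 = (b.(rec X. (c.(b.X)\{b,c})\{b}))\{b,c}\{b} :: ∅
Partition-refinement fixed point:
  B0 = {p0, q0}
  B1 = {p1, q1}
p0 ∈ B0, q0 ∈ B0 → same block

P ~ Q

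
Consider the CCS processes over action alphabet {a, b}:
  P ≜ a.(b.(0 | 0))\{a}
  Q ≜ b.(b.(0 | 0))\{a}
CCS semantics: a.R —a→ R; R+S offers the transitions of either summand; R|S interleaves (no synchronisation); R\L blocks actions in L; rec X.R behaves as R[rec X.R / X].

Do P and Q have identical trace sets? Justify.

trace-distinct — witness ⟨a⟩

LTS(P): 3 reachable states
  s0 = a.(b.(0 | 0))\{a} ⊢ ··a··> s1
  s1 = (b.(0 | 0))\{a} ⊢ ··b··> s2
  s2 = (0 | 0)\{a} ⊢ deadlocked
LTS(Q): 3 reachable states
  t0 = b.(b.(0 | 0))\{a} ⊢ ··b··> t1
  t1 = (b.(0 | 0))\{a} ⊢ ··b··> t2
  t2 = (0 | 0)\{a} ⊢ deadlocked
Trace ⟨a⟩ through P, begin at {s0}:
  step 1 (a): {s1}
  — P admits the full trace.
Trace ⟨a⟩ through Q, begin at {t0}:
  step 1 (a): ∅  — Q cannot continue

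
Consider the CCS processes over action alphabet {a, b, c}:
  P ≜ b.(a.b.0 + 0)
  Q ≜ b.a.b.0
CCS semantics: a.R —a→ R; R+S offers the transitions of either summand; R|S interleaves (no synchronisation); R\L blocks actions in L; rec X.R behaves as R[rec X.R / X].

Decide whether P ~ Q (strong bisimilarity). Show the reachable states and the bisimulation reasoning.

bisimilar

P's transition system — 4 states:
  m0 = b.(a.b.0 + 0) | -b-> m1
  m1 = a.b.0 + 0 | -a-> m2
  m2 = b.0 | -b-> m3
  m3 = 0 | deadlocked
Q's transition system — 4 states:
  n0 = b.a.b.0 | -b-> n1
  n1 = a.b.0 | -a-> n2
  n2 = b.0 | -b-> n3
  n3 = 0 | deadlocked
Bisimilarity quotient blocks:
  B0 = {m0, n0}
  B1 = {m1, n1}
  B2 = {m2, n2}
  B3 = {m3, n3}
m0 ∈ B0, n0 ∈ B0 → same block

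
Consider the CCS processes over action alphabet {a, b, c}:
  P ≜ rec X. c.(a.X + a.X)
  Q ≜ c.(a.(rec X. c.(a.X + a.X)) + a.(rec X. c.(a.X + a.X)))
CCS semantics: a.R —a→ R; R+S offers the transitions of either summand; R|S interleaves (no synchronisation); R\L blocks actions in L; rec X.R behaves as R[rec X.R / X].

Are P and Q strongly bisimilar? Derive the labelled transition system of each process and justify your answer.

YES

LTS(P): 2 reachable states
  p0 = rec X. c.(a.X + a.X) ⊢ ··c··> p1
  p1 = a.(rec X. c.(a.X + a.X)) + a.(rec X. c.(a.X + a.X)) ⊢ ··a··> p0
LTS(Q): 3 reachable states
  q0 = c.(a.(rec X. c.(a.X + a.X)) + a.(rec X. c.(a.X + a.X))) ⊢ ··c··> q1
  q1 = a.(rec X. c.(a.X + a.X)) + a.(rec X. c.(a.X + a.X)) ⊢ ··a··> q2
  q2 = rec X. c.(a.X + a.X) ⊢ ··c··> q1
Coarsest stable partition (strong bisimilarity classes):
  B0 = {p0, q0, q2}
  B1 = {p1, q1}
p0 ∈ B0, q0 ∈ B0 → same block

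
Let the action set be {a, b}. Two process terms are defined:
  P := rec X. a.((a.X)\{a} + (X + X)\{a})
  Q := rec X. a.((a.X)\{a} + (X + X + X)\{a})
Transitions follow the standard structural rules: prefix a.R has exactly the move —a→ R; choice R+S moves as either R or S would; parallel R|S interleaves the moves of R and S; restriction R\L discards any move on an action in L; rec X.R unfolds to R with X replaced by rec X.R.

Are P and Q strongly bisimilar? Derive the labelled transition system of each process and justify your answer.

YES

P's transition system — 2 states:
  m0 = rec X. a.((a.X)\{a} + (X + X)\{a}) :: --a--▸ m1
  m1 = (a.(rec X. a.((a.X)\{a} + (X + X)\{a})))\{a} + ((rec X. a.((a.X)\{a} + (X + X)\{a})) + (rec X. a.((a.X)\{a} + (X + X)\{a})))\{a} :: (no moves)
Q's transition system — 2 states:
  n0 = rec X. a.((a.X)\{a} + (X + X + X)\{a}) :: --a--▸ n1
  n1 = (a.(rec X. a.((a.X)\{a} + (X + X + X)\{a})))\{a} + ((rec X. a.((a.X)\{a} + (X + X + X)\{a})) + (rec X. a.((a.X)\{a} + (X + X + X)\{a})) + (rec X. a.((a.X)\{a} + (X + X + X)\{a})))\{a} :: (no moves)
Coarsest stable partition (strong bisimilarity classes):
  B0 = {m0, n0}
  B1 = {m1, n1}
m0 ∈ B0, n0 ∈ B0 → same block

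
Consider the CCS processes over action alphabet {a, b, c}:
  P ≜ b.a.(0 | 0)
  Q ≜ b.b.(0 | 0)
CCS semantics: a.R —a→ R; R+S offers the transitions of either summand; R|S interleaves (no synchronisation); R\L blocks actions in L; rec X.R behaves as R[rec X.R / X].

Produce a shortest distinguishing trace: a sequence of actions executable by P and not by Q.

ba

P's transition system — 3 states:
  s0 = b.a.(0 | 0) → =b=> s1
  s1 = a.(0 | 0) → =a=> s2
  s2 = 0 | 0 → ∅
Q's transition system — 3 states:
  t0 = b.b.(0 | 0) → =b=> t1
  t1 = b.(0 | 0) → =b=> t2
  t2 = 0 | 0 → ∅
Trace ⟨ba⟩ through P, begin at {s0}:
  step 1 (b): {s1}
  step 2 (a): {s2}
  P completes σ.
Trace ⟨ba⟩ through Q, begin at {t0}:
  step 1 (b): {t1}
  step 2 (a): ∅ (Q stuck)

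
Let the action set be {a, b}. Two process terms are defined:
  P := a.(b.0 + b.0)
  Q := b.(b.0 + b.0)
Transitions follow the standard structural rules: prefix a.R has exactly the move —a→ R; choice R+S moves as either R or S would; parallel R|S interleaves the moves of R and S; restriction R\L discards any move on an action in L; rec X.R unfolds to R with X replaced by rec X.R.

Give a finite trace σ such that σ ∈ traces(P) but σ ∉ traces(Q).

P's transition system — 3 states:
  m0 = a.(b.0 + b.0) → --a--▸ m1
  m1 = b.0 + b.0 → --b--▸ m2
  m2 = 0 → deadlocked
Q's transition system — 3 states:
  n0 = b.(b.0 + b.0) → --b--▸ n1
  n1 = b.0 + b.0 → --b--▸ n2
  n2 = 0 → deadlocked
Executing a from P (initial set {m0}):
  after a @ step 1: {m1}
  ✓ P
Executing a from Q (initial set {n0}):
  after a @ step 1: ∅  — Q cannot continue

a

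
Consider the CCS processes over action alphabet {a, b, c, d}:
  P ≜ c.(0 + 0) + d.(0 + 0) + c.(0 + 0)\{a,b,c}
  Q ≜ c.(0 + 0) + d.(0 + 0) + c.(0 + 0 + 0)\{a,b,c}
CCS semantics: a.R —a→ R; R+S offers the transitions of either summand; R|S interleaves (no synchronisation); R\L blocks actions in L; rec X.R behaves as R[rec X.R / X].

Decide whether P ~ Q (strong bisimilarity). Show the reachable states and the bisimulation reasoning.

bisimilar

P's transition system — 3 states:
  m0 = c.(0 + 0) + d.(0 + 0) + c.(0 + 0)\{a,b,c} ⊢ ··c··> m1, ··c··> m2, ··d··> m2
  m1 = (0 + 0)\{a,b,c} ⊢ ·
  m2 = 0 + 0 ⊢ ·
Q's transition system — 3 states:
  n0 = c.(0 + 0) + d.(0 + 0) + c.(0 + 0 + 0)\{a,b,c} ⊢ ··c··> n1, ··c··> n2, ··d··> n2
  n1 = (0 + 0 + 0)\{a,b,c} ⊢ ·
  n2 = 0 + 0 ⊢ ·
Bisimilarity quotient blocks:
  B0 = {m0, n0}
  B1 = {m1, m2, n1, n2}
m0 ∈ B0, n0 ∈ B0 → same block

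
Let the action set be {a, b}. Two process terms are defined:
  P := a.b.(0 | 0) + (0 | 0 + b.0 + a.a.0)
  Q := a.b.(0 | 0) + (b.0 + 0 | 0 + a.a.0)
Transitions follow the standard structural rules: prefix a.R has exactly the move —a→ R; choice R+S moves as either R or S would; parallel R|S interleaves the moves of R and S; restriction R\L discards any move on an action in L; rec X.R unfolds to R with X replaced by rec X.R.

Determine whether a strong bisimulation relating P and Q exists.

bisimilar

LTS(P): 5 reachable states
  s0 = a.b.(0 | 0) + (0 | 0 + b.0 + a.a.0) ⊢ --a--▸ s1, --a--▸ s2, --b--▸ s3
  s1 = a.0 ⊢ --a--▸ s3
  s2 = b.(0 | 0) ⊢ --b--▸ s4
  s3 = 0 ⊢ deadlocked
  s4 = 0 | 0 ⊢ deadlocked
LTS(Q): 5 reachable states
  t0 = a.b.(0 | 0) + (b.0 + 0 | 0 + a.a.0) ⊢ --a--▸ t1, --a--▸ t2, --b--▸ t3
  t1 = a.0 ⊢ --a--▸ t3
  t2 = b.(0 | 0) ⊢ --b--▸ t4
  t3 = 0 ⊢ deadlocked
  t4 = 0 | 0 ⊢ deadlocked
Partition-refinement fixed point:
  B0 = {s0, t0}
  B1 = {s2, t2}
  B2 = {s3, s4, t3, t4}
  B3 = {s1, t1}
s0 ∈ B0, t0 ∈ B0 → same block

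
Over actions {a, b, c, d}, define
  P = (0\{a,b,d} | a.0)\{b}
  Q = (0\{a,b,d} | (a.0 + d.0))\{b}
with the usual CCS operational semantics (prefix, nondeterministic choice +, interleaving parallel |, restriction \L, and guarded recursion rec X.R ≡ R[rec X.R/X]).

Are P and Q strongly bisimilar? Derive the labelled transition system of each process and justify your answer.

P's transition system — 2 states:
  m0 = (0\{a,b,d} | a.0)\{b} has moves --a--▸ m1
  m1 = (0\{a,b,d} | 0)\{b} has moves ∅
Q's transition system — 2 states:
  n0 = (0\{a,b,d} | (a.0 + d.0))\{b} has moves --a--▸ n1, --d--▸ n1
  n1 = (0\{a,b,d} | 0)\{b} has moves ∅
Coarsest stable partition (strong bisimilarity classes):
  B0 = {m0}
  B1 = {m1, n1}
  B2 = {n0}
m0 ∈ B0, n0 ∈ B2 → different blocks

P ≁ Q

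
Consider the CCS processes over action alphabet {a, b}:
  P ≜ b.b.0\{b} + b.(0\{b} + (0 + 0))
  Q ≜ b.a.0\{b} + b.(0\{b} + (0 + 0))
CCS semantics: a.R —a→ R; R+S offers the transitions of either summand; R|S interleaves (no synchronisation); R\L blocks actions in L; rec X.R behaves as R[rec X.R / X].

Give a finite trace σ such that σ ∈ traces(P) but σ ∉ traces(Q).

Reachable graph of P (4 states):
  p0 = b.b.0\{b} + b.(0\{b} + (0 + 0)) :: —b→ p1, —b→ p2
  p1 = 0\{b} + (0 + 0) :: ∅
  p2 = b.0\{b} :: —b→ p3
  p3 = 0\{b} :: ∅
Reachable graph of Q (4 states):
  q0 = b.a.0\{b} + b.(0\{b} + (0 + 0)) :: —b→ q1, —b→ q2
  q1 = 0\{b} + (0 + 0) :: ∅
  q2 = a.0\{b} :: —a→ q3
  q3 = 0\{b} :: ∅
Run σ = ⟨bb⟩ on P: start {p0}
  after b @ step 1: {p1, p2}
  after b @ step 2: {p3}
  P completes σ.
Run σ = ⟨bb⟩ on Q: start {q0}
  after b @ step 1: {q1, q2}
  after b @ step 2: ∅ (Q stuck)

bb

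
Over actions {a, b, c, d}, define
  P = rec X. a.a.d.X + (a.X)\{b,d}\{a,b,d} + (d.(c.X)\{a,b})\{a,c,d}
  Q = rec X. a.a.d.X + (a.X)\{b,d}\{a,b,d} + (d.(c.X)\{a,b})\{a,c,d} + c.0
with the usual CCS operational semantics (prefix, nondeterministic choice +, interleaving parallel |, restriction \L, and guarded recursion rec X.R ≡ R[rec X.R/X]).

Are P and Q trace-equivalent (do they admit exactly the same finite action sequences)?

LTS(P): 3 reachable states
  u0 = rec X. a.a.d.X + (a.X)\{b,d}\{a,b,d} + (d.(c.X)\{a,b})\{a,c,d} has moves =a=> u1
  u1 = a.d.(rec X. a.a.d.X + (a.X)\{b,d}\{a,b,d} + (d.(c.X)\{a,b})\{a,c,d}) has moves =a=> u2
  u2 = d.(rec X. a.a.d.X + (a.X)\{b,d}\{a,b,d} + (d.(c.X)\{a,b})\{a,c,d}) has moves =d=> u0
LTS(Q): 4 reachable states
  v0 = rec X. a.a.d.X + (a.X)\{b,d}\{a,b,d} + (d.(c.X)\{a,b})\{a,c,d} + c.0 has moves =a=> v1, =c=> v2
  v1 = a.d.(rec X. a.a.d.X + (a.X)\{b,d}\{a,b,d} + (d.(c.X)\{a,b})\{a,c,d} + c.0) has moves =a=> v3
  v2 = 0 has moves (no moves)
  v3 = d.(rec X. a.a.d.X + (a.X)\{b,d}\{a,b,d} + (d.(c.X)\{a,b})\{a,c,d} + c.0) has moves =d=> v0
Trace ⟨c⟩ through Q, begin at {v0}:
  [1] c ⇒ {v2}
  ✓ Q
Trace ⟨c⟩ through P, begin at {u0}:
  [1] c ⇒ ∅  — P cannot continue

trace-distinct — witness ⟨c⟩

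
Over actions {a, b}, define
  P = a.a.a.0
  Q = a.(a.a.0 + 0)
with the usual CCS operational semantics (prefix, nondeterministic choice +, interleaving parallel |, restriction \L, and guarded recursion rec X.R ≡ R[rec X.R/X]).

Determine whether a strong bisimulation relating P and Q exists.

P's transition system — 4 states:
  u0 = a.a.a.0 :: --a--▸ u1
  u1 = a.a.0 :: --a--▸ u2
  u2 = a.0 :: --a--▸ u3
  u3 = 0 :: stopped
Q's transition system — 4 states:
  v0 = a.(a.a.0 + 0) :: --a--▸ v1
  v1 = a.a.0 + 0 :: --a--▸ v2
  v2 = a.0 :: --a--▸ v3
  v3 = 0 :: stopped
Coarsest stable partition (strong bisimilarity classes):
  B0 = {u0, v0}
  B1 = {u1, v1}
  B2 = {u2, v2}
  B3 = {u3, v3}
u0 ∈ B0, v0 ∈ B0 → same block

P ~ Q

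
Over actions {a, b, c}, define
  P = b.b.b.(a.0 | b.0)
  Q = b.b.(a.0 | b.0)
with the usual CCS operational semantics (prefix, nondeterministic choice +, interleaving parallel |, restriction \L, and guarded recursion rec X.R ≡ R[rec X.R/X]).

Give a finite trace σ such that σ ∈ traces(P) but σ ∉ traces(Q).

LTS(P): 7 reachable states
  s0 = b.b.b.(a.0 | b.0) has moves -b-> s1
  s1 = b.b.(a.0 | b.0) has moves -b-> s2
  s2 = b.(a.0 | b.0) has moves -b-> s3
  s3 = a.0 | b.0 has moves -a-> s4, -b-> s5
  s4 = 0 | b.0 has moves -b-> s6
  s5 = a.0 | 0 has moves -a-> s6
  s6 = 0 | 0 has moves (no moves)
LTS(Q): 6 reachable states
  t0 = b.b.(a.0 | b.0) has moves -b-> t1
  t1 = b.(a.0 | b.0) has moves -b-> t2
  t2 = a.0 | b.0 has moves -a-> t3, -b-> t4
  t3 = 0 | b.0 has moves -b-> t5
  t4 = a.0 | 0 has moves -a-> t5
  t5 = 0 | 0 has moves (no moves)
Run σ = ⟨bbbb⟩ on P: start {s0}
  step 1 (b): {s1}
  step 2 (b): {s2}
  step 3 (b): {s3}
  step 4 (b): {s5}
  — P admits the full trace.
Run σ = ⟨bbbb⟩ on Q: start {t0}
  step 1 (b): {t1}
  step 2 (b): {t2}
  step 3 (b): {t4}
  step 4 (b): ∅ (Q stuck)

bbbb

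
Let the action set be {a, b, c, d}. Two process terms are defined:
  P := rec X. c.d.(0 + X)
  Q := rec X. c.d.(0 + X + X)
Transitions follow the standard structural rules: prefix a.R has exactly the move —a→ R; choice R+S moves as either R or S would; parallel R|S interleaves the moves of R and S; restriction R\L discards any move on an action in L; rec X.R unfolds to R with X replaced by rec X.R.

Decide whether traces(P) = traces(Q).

trace-equivalent

P's transition system — 3 states:
  p0 = rec X. c.d.(0 + X) → -c-> p1
  p1 = d.(0 + (rec X. c.d.(0 + X))) → -d-> p2
  p2 = 0 + (rec X. c.d.(0 + X)) → -c-> p1
Q's transition system — 3 states:
  q0 = rec X. c.d.(0 + X + X) → -c-> q1
  q1 = d.(0 + (rec X. c.d.(0 + X + X)) + (rec X. c.d.(0 + X + X))) → -d-> q2
  q2 = 0 + (rec X. c.d.(0 + X + X)) + (rec X. c.d.(0 + X + X)) → -c-> q1
Coarsest stable partition (strong bisimilarity classes):
  B0 = {p0, p2, q0, q2}
  B1 = {p1, q1}
p0 ∈ B0, q0 ∈ B0 → same block
Bisimilar ⇒ trace-equivalent.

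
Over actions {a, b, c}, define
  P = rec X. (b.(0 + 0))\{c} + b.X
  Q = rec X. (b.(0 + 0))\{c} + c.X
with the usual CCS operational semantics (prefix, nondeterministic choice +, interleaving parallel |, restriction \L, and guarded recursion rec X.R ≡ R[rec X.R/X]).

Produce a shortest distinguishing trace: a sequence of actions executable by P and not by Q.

Reachable graph of P (2 states):
  s0 = rec X. (b.(0 + 0))\{c} + b.X ⊢ -b-> s0, -b-> s1
  s1 = (0 + 0)\{c} ⊢ ∅
Reachable graph of Q (2 states):
  t0 = rec X. (b.(0 + 0))\{c} + c.X ⊢ -b-> t1, -c-> t0
  t1 = (0 + 0)\{c} ⊢ ∅
Executing bb from P (initial set {s0}):
  after b @ step 1: {s0, s1}
  after b @ step 2: {s0, s1}
  P completes σ.
Executing bb from Q (initial set {t0}):
  after b @ step 1: {t1}
  after b @ step 2: ∅ (Q stuck)

bb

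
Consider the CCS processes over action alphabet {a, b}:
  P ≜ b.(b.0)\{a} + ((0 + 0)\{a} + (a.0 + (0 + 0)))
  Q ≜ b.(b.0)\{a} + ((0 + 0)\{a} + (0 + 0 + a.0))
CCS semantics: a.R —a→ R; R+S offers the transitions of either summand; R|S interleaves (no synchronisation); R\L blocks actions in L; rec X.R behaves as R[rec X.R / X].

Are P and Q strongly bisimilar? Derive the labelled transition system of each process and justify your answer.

P ~ Q

P's transition system — 4 states:
  p0 = b.(b.0)\{a} + ((0 + 0)\{a} + (a.0 + (0 + 0))) | =a=> p1, =b=> p2
  p1 = 0 | stopped
  p2 = (b.0)\{a} | =b=> p3
  p3 = 0\{a} | stopped
Q's transition system — 4 states:
  q0 = b.(b.0)\{a} + ((0 + 0)\{a} + (0 + 0 + a.0)) | =a=> q1, =b=> q2
  q1 = 0 | stopped
  q2 = (b.0)\{a} | =b=> q3
  q3 = 0\{a} | stopped
Partition-refinement fixed point:
  B0 = {p0, q0}
  B1 = {p1, p3, q1, q3}
  B2 = {p2, q2}
p0 ∈ B0, q0 ∈ B0 → same block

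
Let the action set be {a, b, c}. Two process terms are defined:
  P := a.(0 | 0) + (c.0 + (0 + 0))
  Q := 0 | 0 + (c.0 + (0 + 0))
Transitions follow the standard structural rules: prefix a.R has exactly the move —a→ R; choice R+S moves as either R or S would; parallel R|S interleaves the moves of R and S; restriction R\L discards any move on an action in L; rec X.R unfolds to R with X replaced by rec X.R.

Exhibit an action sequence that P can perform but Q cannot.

LTS(P): 3 reachable states
  m0 = a.(0 | 0) + (c.0 + (0 + 0)) → -a-> m1, -c-> m2
  m1 = 0 | 0 → stopped
  m2 = 0 → stopped
LTS(Q): 2 reachable states
  n0 = 0 | 0 + (c.0 + (0 + 0)) → -c-> n1
  n1 = 0 → stopped
Run σ = ⟨a⟩ on P: start {m0}
  after a @ step 1: {m1}
  ✓ P
Run σ = ⟨a⟩ on Q: start {n0}
  after a @ step 1: no successor for Q

a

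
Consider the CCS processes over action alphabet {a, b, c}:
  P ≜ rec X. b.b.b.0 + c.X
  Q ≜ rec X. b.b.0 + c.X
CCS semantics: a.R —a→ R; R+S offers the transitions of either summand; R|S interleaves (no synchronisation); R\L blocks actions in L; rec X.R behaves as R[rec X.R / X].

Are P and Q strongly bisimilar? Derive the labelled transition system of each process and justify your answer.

P's transition system — 4 states:
  s0 = rec X. b.b.b.0 + c.X → ··b··> s1, ··c··> s0
  s1 = b.b.0 → ··b··> s2
  s2 = b.0 → ··b··> s3
  s3 = 0 → stopped
Q's transition system — 3 states:
  t0 = rec X. b.b.0 + c.X → ··b··> t1, ··c··> t0
  t1 = b.0 → ··b··> t2
  t2 = 0 → stopped
Bisimilarity quotient blocks:
  B0 = {s0}
  B1 = {s1}
  B2 = {s2, t1}
  B3 = {s3, t2}
  B4 = {t0}
s0 ∈ B0, t0 ∈ B4 → different blocks

P ≁ Q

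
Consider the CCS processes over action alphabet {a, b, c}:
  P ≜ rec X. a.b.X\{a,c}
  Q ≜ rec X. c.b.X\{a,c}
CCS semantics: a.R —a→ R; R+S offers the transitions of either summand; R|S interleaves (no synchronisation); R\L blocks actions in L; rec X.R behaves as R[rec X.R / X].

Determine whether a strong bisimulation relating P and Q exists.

NO

LTS(P): 3 reachable states
  p0 = rec X. a.b.X\{a,c} :: -a-> p1
  p1 = b.(rec X. a.b.X\{a,c})\{a,c} :: -b-> p2
  p2 = (rec X. a.b.X\{a,c})\{a,c} :: deadlocked
LTS(Q): 3 reachable states
  q0 = rec X. c.b.X\{a,c} :: -c-> q1
  q1 = b.(rec X. c.b.X\{a,c})\{a,c} :: -b-> q2
  q2 = (rec X. c.b.X\{a,c})\{a,c} :: deadlocked
Coarsest stable partition (strong bisimilarity classes):
  B0 = {p0}
  B1 = {p1, q1}
  B2 = {p2, q2}
  B3 = {q0}
p0 ∈ B0, q0 ∈ B3 → different blocks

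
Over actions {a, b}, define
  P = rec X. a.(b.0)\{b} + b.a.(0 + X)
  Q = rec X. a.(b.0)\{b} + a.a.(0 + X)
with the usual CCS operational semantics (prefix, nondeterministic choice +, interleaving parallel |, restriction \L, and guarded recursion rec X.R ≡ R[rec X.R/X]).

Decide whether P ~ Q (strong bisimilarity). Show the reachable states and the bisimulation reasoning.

P ≁ Q

LTS(P): 4 reachable states
  p0 = rec X. a.(b.0)\{b} + b.a.(0 + X) :: =a=> p1, =b=> p2
  p1 = (b.0)\{b} :: (no moves)
  p2 = a.(0 + (rec X. a.(b.0)\{b} + b.a.(0 + X))) :: =a=> p3
  p3 = 0 + (rec X. a.(b.0)\{b} + b.a.(0 + X)) :: =a=> p1, =b=> p2
LTS(Q): 4 reachable states
  q0 = rec X. a.(b.0)\{b} + a.a.(0 + X) :: =a=> q1, =a=> q2
  q1 = (b.0)\{b} :: (no moves)
  q2 = a.(0 + (rec X. a.(b.0)\{b} + a.a.(0 + X))) :: =a=> q3
  q3 = 0 + (rec X. a.(b.0)\{b} + a.a.(0 + X)) :: =a=> q1, =a=> q2
Partition-refinement fixed point:
  B0 = {p0, p3}
  B1 = {p1, q1}
  B2 = {p2}
  B3 = {q0, q3}
  B4 = {q2}
p0 ∈ B0, q0 ∈ B3 → different blocks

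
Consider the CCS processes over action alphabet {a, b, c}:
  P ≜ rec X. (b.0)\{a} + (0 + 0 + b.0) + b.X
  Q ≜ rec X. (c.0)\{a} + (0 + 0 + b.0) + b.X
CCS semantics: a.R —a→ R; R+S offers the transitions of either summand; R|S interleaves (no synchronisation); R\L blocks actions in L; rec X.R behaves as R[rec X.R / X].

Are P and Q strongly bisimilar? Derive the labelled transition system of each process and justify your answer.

not bisimilar

P's transition system — 3 states:
  m0 = rec X. (b.0)\{a} + (0 + 0 + b.0) + b.X ⊢ --b--▸ m0, --b--▸ m1, --b--▸ m2
  m1 = 0 ⊢ deadlocked
  m2 = 0\{a} ⊢ deadlocked
Q's transition system — 3 states:
  n0 = rec X. (c.0)\{a} + (0 + 0 + b.0) + b.X ⊢ --b--▸ n0, --b--▸ n1, --c--▸ n2
  n1 = 0 ⊢ deadlocked
  n2 = 0\{a} ⊢ deadlocked
Bisimilarity quotient blocks:
  B0 = {m0}
  B1 = {m1, m2, n1, n2}
  B2 = {n0}
m0 ∈ B0, n0 ∈ B2 → different blocks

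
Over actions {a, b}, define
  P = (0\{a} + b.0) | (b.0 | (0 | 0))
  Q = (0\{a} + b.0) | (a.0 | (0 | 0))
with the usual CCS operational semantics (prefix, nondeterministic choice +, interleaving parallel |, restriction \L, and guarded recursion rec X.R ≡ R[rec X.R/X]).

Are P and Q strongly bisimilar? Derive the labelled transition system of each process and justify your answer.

LTS(P): 4 reachable states
  u0 = (0\{a} + b.0) | (b.0 | (0 | 0)) | --b--▸ u1, --b--▸ u2
  u1 = (0\{a} + b.0) | (0 | (0 | 0)) | --b--▸ u3
  u2 = 0 | (b.0 | (0 | 0)) | --b--▸ u3
  u3 = 0 | (0 | (0 | 0)) | deadlocked
LTS(Q): 4 reachable states
  v0 = (0\{a} + b.0) | (a.0 | (0 | 0)) | --a--▸ v1, --b--▸ v2
  v1 = (0\{a} + b.0) | (0 | (0 | 0)) | --b--▸ v3
  v2 = 0 | (a.0 | (0 | 0)) | --a--▸ v3
  v3 = 0 | (0 | (0 | 0)) | deadlocked
Partition-refinement fixed point:
  B0 = {u0}
  B1 = {u1, u2, v1}
  B2 = {u3, v3}
  B3 = {v0}
  B4 = {v2}
u0 ∈ B0, v0 ∈ B3 → different blocks

P ≁ Q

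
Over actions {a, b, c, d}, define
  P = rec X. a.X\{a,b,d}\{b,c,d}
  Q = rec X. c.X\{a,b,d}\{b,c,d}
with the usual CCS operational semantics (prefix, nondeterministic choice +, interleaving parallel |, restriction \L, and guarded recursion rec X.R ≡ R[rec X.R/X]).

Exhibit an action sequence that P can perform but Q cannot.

LTS(P): 2 reachable states
  u0 = rec X. a.X\{a,b,d}\{b,c,d} → =a=> u1
  u1 = (rec X. a.X\{a,b,d}\{b,c,d})\{a,b,d}\{b,c,d} → ·
LTS(Q): 2 reachable states
  v0 = rec X. c.X\{a,b,d}\{b,c,d} → =c=> v1
  v1 = (rec X. c.X\{a,b,d}\{b,c,d})\{a,b,d}\{b,c,d} → ·
Executing a from P (initial set {u0}):
  after a @ step 1: {u1}
  P completes σ.
Executing a from Q (initial set {v0}):
  after a @ step 1: no successor for Q

a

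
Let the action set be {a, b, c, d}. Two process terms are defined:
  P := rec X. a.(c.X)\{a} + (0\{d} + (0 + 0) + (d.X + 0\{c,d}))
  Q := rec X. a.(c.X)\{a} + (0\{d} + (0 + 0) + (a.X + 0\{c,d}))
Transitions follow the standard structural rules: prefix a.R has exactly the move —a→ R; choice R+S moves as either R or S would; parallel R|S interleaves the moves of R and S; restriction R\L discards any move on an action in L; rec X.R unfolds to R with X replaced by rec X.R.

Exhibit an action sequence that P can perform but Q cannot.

Reachable graph of P (3 states):
  m0 = rec X. a.(c.X)\{a} + (0\{d} + (0 + 0) + (d.X + 0\{c,d})) :: —a→ m1, —d→ m0
  m1 = (c.(rec X. a.(c.X)\{a} + (0\{d} + (0 + 0) + (d.X + 0\{c,d}))))\{a} :: —c→ m2
  m2 = (rec X. a.(c.X)\{a} + (0\{d} + (0 + 0) + (d.X + 0\{c,d})))\{a} :: —d→ m2
Reachable graph of Q (3 states):
  n0 = rec X. a.(c.X)\{a} + (0\{d} + (0 + 0) + (a.X + 0\{c,d})) :: —a→ n0, —a→ n1
  n1 = (c.(rec X. a.(c.X)\{a} + (0\{d} + (0 + 0) + (a.X + 0\{c,d}))))\{a} :: —c→ n2
  n2 = (rec X. a.(c.X)\{a} + (0\{d} + (0 + 0) + (a.X + 0\{c,d})))\{a} :: ∅
Run σ = ⟨d⟩ on P: start {m0}
  after d @ step 1: {m0}
  P completes σ.
Run σ = ⟨d⟩ on Q: start {n0}
  after d @ step 1: no successor for Q

d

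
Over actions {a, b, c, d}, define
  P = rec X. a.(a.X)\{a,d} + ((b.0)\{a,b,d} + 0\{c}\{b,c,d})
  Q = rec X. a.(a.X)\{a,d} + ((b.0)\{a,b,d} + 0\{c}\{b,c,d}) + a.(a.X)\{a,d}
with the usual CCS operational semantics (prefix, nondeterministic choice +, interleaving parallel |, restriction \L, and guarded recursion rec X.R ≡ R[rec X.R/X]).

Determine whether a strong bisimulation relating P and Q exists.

YES

Reachable graph of P (2 states):
  s0 = rec X. a.(a.X)\{a,d} + ((b.0)\{a,b,d} + 0\{c}\{b,c,d}) | --a--▸ s1
  s1 = (a.(rec X. a.(a.X)\{a,d} + ((b.0)\{a,b,d} + 0\{c}\{b,c,d})))\{a,d} | (no moves)
Reachable graph of Q (2 states):
  t0 = rec X. a.(a.X)\{a,d} + ((b.0)\{a,b,d} + 0\{c}\{b,c,d}) + a.(a.X)\{a,d} | --a--▸ t1
  t1 = (a.(rec X. a.(a.X)\{a,d} + ((b.0)\{a,b,d} + 0\{c}\{b,c,d}) + a.(a.X)\{a,d}))\{a,d} | (no moves)
Coarsest stable partition (strong bisimilarity classes):
  B0 = {s0, t0}
  B1 = {s1, t1}
s0 ∈ B0, t0 ∈ B0 → same block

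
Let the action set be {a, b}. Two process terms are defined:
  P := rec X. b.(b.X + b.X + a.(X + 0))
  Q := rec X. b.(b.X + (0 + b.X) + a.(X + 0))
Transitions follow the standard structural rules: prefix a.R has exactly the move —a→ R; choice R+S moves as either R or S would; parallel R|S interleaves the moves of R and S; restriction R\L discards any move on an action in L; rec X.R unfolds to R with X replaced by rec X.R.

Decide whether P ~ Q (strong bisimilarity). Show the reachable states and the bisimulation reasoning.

YES

P's transition system — 3 states:
  s0 = rec X. b.(b.X + b.X + a.(X + 0)) :: =b=> s1
  s1 = b.(rec X. b.(b.X + b.X + a.(X + 0))) + b.(rec X. b.(b.X + b.X + a.(X + 0))) + a.((rec X. b.(b.X + b.X + a.(X + 0))) + 0) :: =a=> s2, =b=> s0
  s2 = (rec X. b.(b.X + b.X + a.(X + 0))) + 0 :: =b=> s1
Q's transition system — 3 states:
  t0 = rec X. b.(b.X + (0 + b.X) + a.(X + 0)) :: =b=> t1
  t1 = b.(rec X. b.(b.X + (0 + b.X) + a.(X + 0))) + (0 + b.(rec X. b.(b.X + (0 + b.X) + a.(X + 0)))) + a.((rec X. b.(b.X + (0 + b.X) + a.(X + 0))) + 0) :: =a=> t2, =b=> t0
  t2 = (rec X. b.(b.X + (0 + b.X) + a.(X + 0))) + 0 :: =b=> t1
Coarsest stable partition (strong bisimilarity classes):
  B0 = {s0, s2, t0, t2}
  B1 = {s1, t1}
s0 ∈ B0, t0 ∈ B0 → same block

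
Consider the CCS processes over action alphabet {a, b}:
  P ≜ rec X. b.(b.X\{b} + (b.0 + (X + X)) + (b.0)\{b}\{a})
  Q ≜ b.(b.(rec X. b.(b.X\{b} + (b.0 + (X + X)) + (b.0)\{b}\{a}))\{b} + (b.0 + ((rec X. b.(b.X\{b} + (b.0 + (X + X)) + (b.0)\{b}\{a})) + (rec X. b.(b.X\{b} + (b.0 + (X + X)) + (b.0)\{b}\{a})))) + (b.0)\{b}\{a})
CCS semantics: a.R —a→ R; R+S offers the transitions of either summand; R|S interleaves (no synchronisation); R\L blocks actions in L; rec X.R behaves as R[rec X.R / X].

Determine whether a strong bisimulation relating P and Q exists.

P ~ Q

Reachable graph of P (4 states):
  u0 = rec X. b.(b.X\{b} + (b.0 + (X + X)) + (b.0)\{b}\{a}) ⊢ --b--▸ u1
  u1 = b.(rec X. b.(b.X\{b} + (b.0 + (X + X)) + (b.0)\{b}\{a}))\{b} + (b.0 + ((rec X. b.(b.X\{b} + (b.0 + (X + X)) + (b.0)\{b}\{a})) + (rec X. b.(b.X\{b} + (b.0 + (X + X)) + (b.0)\{b}\{a})))) + (b.0)\{b}\{a} ⊢ --b--▸ u1, --b--▸ u2, --b--▸ u3
  u2 = (rec X. b.(b.X\{b} + (b.0 + (X + X)) + (b.0)\{b}\{a}))\{b} ⊢ (no moves)
  u3 = 0 ⊢ (no moves)
Reachable graph of Q (4 states):
  v0 = b.(b.(rec X. b.(b.X\{b} + (b.0 + (X + X)) + (b.0)\{b}\{a}))\{b} + (b.0 + ((rec X. b.(b.X\{b} + (b.0 + (X + X)) + (b.0)\{b}\{a})) + (rec X. b.(b.X\{b} + (b.0 + (X + X)) + (b.0)\{b}\{a})))) + (b.0)\{b}\{a}) ⊢ --b--▸ v1
  v1 = b.(rec X. b.(b.X\{b} + (b.0 + (X + X)) + (b.0)\{b}\{a}))\{b} + (b.0 + ((rec X. b.(b.X\{b} + (b.0 + (X + X)) + (b.0)\{b}\{a})) + (rec X. b.(b.X\{b} + (b.0 + (X + X)) + (b.0)\{b}\{a})))) + (b.0)\{b}\{a} ⊢ --b--▸ v1, --b--▸ v2, --b--▸ v3
  v2 = (rec X. b.(b.X\{b} + (b.0 + (X + X)) + (b.0)\{b}\{a}))\{b} ⊢ (no moves)
  v3 = 0 ⊢ (no moves)
Coarsest stable partition (strong bisimilarity classes):
  B0 = {u0, v0}
  B1 = {u1, v1}
  B2 = {u2, u3, v2, v3}
u0 ∈ B0, v0 ∈ B0 → same block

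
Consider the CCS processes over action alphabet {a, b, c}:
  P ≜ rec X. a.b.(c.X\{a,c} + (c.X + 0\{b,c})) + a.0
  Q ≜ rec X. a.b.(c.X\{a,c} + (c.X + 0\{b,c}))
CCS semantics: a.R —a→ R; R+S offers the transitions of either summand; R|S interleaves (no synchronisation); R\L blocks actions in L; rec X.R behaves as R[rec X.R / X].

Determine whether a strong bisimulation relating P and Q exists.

not bisimilar

P's transition system — 5 states:
  p0 = rec X. a.b.(c.X\{a,c} + (c.X + 0\{b,c})) + a.0 :: =a=> p1, =a=> p2
  p1 = 0 :: deadlocked
  p2 = b.(c.(rec X. a.b.(c.X\{a,c} + (c.X + 0\{b,c})) + a.0)\{a,c} + (c.(rec X. a.b.(c.X\{a,c} + (c.X + 0\{b,c})) + a.0) + 0\{b,c})) :: =b=> p3
  p3 = c.(rec X. a.b.(c.X\{a,c} + (c.X + 0\{b,c})) + a.0)\{a,c} + (c.(rec X. a.b.(c.X\{a,c} + (c.X + 0\{b,c})) + a.0) + 0\{b,c}) :: =c=> p0, =c=> p4
  p4 = (rec X. a.b.(c.X\{a,c} + (c.X + 0\{b,c})) + a.0)\{a,c} :: deadlocked
Q's transition system — 4 states:
  q0 = rec X. a.b.(c.X\{a,c} + (c.X + 0\{b,c})) :: =a=> q1
  q1 = b.(c.(rec X. a.b.(c.X\{a,c} + (c.X + 0\{b,c})))\{a,c} + (c.(rec X. a.b.(c.X\{a,c} + (c.X + 0\{b,c}))) + 0\{b,c})) :: =b=> q2
  q2 = c.(rec X. a.b.(c.X\{a,c} + (c.X + 0\{b,c})))\{a,c} + (c.(rec X. a.b.(c.X\{a,c} + (c.X + 0\{b,c}))) + 0\{b,c}) :: =c=> q0, =c=> q3
  q3 = (rec X. a.b.(c.X\{a,c} + (c.X + 0\{b,c})))\{a,c} :: deadlocked
Partition-refinement fixed point:
  B0 = {p0}
  B1 = {p1, p4, q3}
  B2 = {p2}
  B3 = {p3}
  B4 = {q0}
  B5 = {q1}
  B6 = {q2}
p0 ∈ B0, q0 ∈ B4 → different blocks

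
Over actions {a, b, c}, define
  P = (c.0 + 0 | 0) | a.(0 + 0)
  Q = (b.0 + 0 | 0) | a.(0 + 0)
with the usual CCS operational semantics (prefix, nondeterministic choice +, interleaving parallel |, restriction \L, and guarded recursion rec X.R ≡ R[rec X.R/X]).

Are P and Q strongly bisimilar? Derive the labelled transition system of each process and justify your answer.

P's transition system — 4 states:
  p0 = (c.0 + 0 | 0) | a.(0 + 0) :: ··a··> p1, ··c··> p2
  p1 = (c.0 + 0 | 0) | (0 + 0) :: ··c··> p3
  p2 = 0 | a.(0 + 0) :: ··a··> p3
  p3 = 0 | (0 + 0) :: ·
Q's transition system — 4 states:
  q0 = (b.0 + 0 | 0) | a.(0 + 0) :: ··a··> q1, ··b··> q2
  q1 = (b.0 + 0 | 0) | (0 + 0) :: ··b··> q3
  q2 = 0 | a.(0 + 0) :: ··a··> q3
  q3 = 0 | (0 + 0) :: ·
Partition-refinement fixed point:
  B0 = {p0}
  B1 = {p2, q2}
  B2 = {p3, q3}
  B3 = {p1}
  B4 = {q0}
  B5 = {q1}
p0 ∈ B0, q0 ∈ B4 → different blocks

not bisimilar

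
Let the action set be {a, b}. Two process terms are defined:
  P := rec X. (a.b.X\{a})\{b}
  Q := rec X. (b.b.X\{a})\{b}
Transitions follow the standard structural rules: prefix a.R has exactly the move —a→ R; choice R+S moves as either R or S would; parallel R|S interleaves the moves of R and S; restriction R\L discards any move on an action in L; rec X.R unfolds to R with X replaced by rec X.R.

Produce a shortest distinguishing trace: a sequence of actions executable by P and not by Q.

Reachable graph of P (2 states):
  m0 = rec X. (a.b.X\{a})\{b} :: —a→ m1
  m1 = (b.(rec X. (a.b.X\{a})\{b})\{a})\{b} :: ·
Reachable graph of Q (1 states):
  n0 = rec X. (b.b.X\{a})\{b} :: ·
Executing a from P (initial set {m0}):
  after a @ step 1: {m1}
  P completes σ.
Executing a from Q (initial set {n0}):
  after a @ step 1: ∅ (Q stuck)

a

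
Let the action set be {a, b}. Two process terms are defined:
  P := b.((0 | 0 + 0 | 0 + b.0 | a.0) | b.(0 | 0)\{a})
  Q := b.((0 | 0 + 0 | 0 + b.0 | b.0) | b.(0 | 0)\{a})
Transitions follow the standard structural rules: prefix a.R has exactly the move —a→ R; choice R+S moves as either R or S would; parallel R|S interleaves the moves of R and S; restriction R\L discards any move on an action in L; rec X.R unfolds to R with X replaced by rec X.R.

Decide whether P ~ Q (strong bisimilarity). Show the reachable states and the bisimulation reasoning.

LTS(P): 9 reachable states
  u0 = b.((0 | 0 + 0 | 0 + b.0 | a.0) | b.(0 | 0)\{a}) has moves =b=> u1
  u1 = (0 | 0 + 0 | 0 + b.0 | a.0) | b.(0 | 0)\{a} has moves =a=> u2, =b=> u3, =b=> u4
  u2 = b.0 | 0 | b.(0 | 0)\{a} has moves =b=> u5, =b=> u6
  u3 = (0 | 0 + 0 | 0 + b.0 | a.0) | (0 | 0)\{a} has moves =a=> u6, =b=> u7
  u4 = 0 | a.0 | b.(0 | 0)\{a} has moves =a=> u5, =b=> u7
  u5 = 0 | 0 | b.(0 | 0)\{a} has moves =b=> u8
  u6 = b.0 | 0 | (0 | 0)\{a} has moves =b=> u8
  u7 = 0 | a.0 | (0 | 0)\{a} has moves =a=> u8
  u8 = 0 | 0 | (0 | 0)\{a} has moves (no moves)
LTS(Q): 9 reachable states
  v0 = b.((0 | 0 + 0 | 0 + b.0 | b.0) | b.(0 | 0)\{a}) has moves =b=> v1
  v1 = (0 | 0 + 0 | 0 + b.0 | b.0) | b.(0 | 0)\{a} has moves =b=> v2, =b=> v3, =b=> v4
  v2 = (0 | 0 + 0 | 0 + b.0 | b.0) | (0 | 0)\{a} has moves =b=> v5, =b=> v6
  v3 = 0 | b.0 | b.(0 | 0)\{a} has moves =b=> v5, =b=> v7
  v4 = b.0 | 0 | b.(0 | 0)\{a} has moves =b=> v6, =b=> v7
  v5 = 0 | b.0 | (0 | 0)\{a} has moves =b=> v8
  v6 = b.0 | 0 | (0 | 0)\{a} has moves =b=> v8
  v7 = 0 | 0 | b.(0 | 0)\{a} has moves =b=> v8
  v8 = 0 | 0 | (0 | 0)\{a} has moves (no moves)
Bisimilarity quotient blocks:
  B0 = {u0}
  B1 = {u1}
  B2 = {u3, u4}
  B3 = {u7}
  B4 = {u8, v8}
  B5 = {u5, u6, v5, v6, v7}
  B6 = {u2, v2, v3, v4}
  B7 = {v0}
  B8 = {v1}
u0 ∈ B0, v0 ∈ B7 → different blocks

NO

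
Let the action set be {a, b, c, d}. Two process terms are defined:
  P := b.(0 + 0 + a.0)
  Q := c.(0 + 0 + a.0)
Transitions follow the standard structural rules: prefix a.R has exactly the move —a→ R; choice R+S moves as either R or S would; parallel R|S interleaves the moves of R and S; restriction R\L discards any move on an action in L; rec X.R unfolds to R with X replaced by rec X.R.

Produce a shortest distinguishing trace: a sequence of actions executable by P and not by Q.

b

LTS(P): 3 reachable states
  m0 = b.(0 + 0 + a.0) | —b→ m1
  m1 = 0 + 0 + a.0 | —a→ m2
  m2 = 0 | stopped
LTS(Q): 3 reachable states
  n0 = c.(0 + 0 + a.0) | —c→ n1
  n1 = 0 + 0 + a.0 | —a→ n2
  n2 = 0 | stopped
Trace ⟨b⟩ through P, begin at {m0}:
  after b @ step 1: {m1}
  — P admits the full trace.
Trace ⟨b⟩ through Q, begin at {n0}:
  after b @ step 1: no successor for Q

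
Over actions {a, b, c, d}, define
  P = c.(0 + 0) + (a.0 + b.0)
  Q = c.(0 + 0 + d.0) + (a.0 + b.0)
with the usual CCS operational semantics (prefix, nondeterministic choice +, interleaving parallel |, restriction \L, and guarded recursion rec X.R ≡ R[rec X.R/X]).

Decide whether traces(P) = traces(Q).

LTS(P): 3 reachable states
  s0 = c.(0 + 0) + (a.0 + b.0) ⊢ ··a··> s1, ··b··> s1, ··c··> s2
  s1 = 0 ⊢ (no moves)
  s2 = 0 + 0 ⊢ (no moves)
LTS(Q): 3 reachable states
  t0 = c.(0 + 0 + d.0) + (a.0 + b.0) ⊢ ··a··> t1, ··b··> t1, ··c··> t2
  t1 = 0 ⊢ (no moves)
  t2 = 0 + 0 + d.0 ⊢ ··d··> t1
Run σ = ⟨cd⟩ on Q: start {t0}
  [1] c ⇒ {t2}
  [2] d ⇒ {t1}
  ✓ Q
Run σ = ⟨cd⟩ on P: start {s0}
  [1] c ⇒ {s2}
  [2] d ⇒ ∅  — P cannot continue

NO — witness ⟨cd⟩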